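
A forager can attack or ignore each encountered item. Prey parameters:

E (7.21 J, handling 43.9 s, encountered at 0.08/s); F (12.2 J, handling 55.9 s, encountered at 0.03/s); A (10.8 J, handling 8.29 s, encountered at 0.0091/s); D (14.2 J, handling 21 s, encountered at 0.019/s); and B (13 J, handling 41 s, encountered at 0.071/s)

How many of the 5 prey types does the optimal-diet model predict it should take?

3

E/h in descending order: A 1.3, D 0.676, B 0.317, F 0.218, E 0.164 J/s. The optimal diet is the largest prefix of this list for which every included type satisfies E_i/h_i > R on the types above it.
Rate on top 1: 0.09139. D: 0.676 > 0.09139 → include.
Rate on top 2: 0.2496. B: 0.317 > 0.2496 → include.
Rate on top 3: 0.2944. F: 0.218 < 0.2944 → exclude; stop.
Optimal diet: A, D, B — 3 of 5 types.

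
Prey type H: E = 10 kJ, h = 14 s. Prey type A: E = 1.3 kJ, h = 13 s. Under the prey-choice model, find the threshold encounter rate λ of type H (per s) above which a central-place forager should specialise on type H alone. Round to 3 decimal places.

0.012 per s

At the threshold, the rate on type H alone equals the profitability of type A: λ·10/(1 + λ·14) = 1.3/13 = 0.1.
Rearranging, λ(10 − 0.1×14) = 0.1, so λ = 0.1/8.6 = 0.01163 per s.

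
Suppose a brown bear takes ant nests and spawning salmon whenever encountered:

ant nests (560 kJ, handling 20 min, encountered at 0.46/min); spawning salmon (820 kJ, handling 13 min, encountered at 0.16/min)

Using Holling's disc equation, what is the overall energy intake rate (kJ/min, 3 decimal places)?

R = (0.46×560 + 0.16×820) / (1 + 0.46×20 + 0.16×13) = 388.8/12.28 = 31.66 kJ/min.

31.661 kJ/min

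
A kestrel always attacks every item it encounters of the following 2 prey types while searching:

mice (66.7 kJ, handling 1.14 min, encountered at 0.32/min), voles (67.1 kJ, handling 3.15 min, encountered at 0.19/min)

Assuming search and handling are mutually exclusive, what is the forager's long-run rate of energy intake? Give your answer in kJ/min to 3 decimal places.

Energy encountered per unit search time: 0.32×66.7 + 0.19×67.1 = 34.09 kJ/min.
Handling time per unit search time: 0.32×1.14 + 0.19×3.15 = 0.9633.
Rate = 34.09/(1 + 0.9633) = 17.37 kJ/min.

17.365 kJ/min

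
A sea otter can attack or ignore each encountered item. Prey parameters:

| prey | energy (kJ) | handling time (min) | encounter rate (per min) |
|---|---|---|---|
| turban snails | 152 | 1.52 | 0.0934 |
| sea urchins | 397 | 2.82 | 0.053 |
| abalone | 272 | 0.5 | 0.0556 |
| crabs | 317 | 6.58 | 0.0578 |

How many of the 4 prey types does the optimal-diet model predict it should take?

4

E/h in descending order: abalone 544, sea urchins 141, turban snails 100, crabs 48.2 kJ/min. The optimal diet is the largest prefix of this list for which every included type satisfies E_i/h_i > R on the types above it.
Rate on top 1: 14.71. sea urchins: 141 > 14.71 → include.
Rate on top 2: 30.72. turban snails: 100 > 30.72 → include.
Rate on top 3: 38.17. crabs: 48.2 > 38.17 → include.
Optimal diet: abalone, sea urchins, turban snails, crabs — 4 of 4 types.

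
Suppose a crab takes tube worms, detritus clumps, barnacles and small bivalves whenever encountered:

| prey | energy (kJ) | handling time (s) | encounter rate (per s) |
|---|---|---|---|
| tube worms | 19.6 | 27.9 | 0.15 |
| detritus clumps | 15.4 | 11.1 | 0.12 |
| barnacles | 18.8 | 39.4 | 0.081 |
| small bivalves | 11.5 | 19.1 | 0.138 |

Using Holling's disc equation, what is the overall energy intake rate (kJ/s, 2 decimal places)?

0.64 kJ/s

R = Σλ_iE_i / (1 + Σλ_ih_i)
Numerator: 0.15×19.6 + 0.12×15.4 + 0.081×18.8 + 0.138×11.5 = 7.898
Denominator: 1 + 0.15×27.9 + 0.12×11.1 + 0.081×39.4 + 0.138×19.1 = 12.34
R = 7.898/12.34 = 0.6398 kJ/s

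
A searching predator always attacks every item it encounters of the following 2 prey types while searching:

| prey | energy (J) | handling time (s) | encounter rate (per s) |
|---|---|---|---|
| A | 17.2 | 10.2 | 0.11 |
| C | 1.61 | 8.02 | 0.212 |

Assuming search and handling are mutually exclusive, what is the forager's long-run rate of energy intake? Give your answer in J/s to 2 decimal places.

R = (0.11×17.2 + 0.212×1.61) / (1 + 0.11×10.2 + 0.212×8.02) = 2.233/3.822 = 0.5843 J/s.

0.58 J/s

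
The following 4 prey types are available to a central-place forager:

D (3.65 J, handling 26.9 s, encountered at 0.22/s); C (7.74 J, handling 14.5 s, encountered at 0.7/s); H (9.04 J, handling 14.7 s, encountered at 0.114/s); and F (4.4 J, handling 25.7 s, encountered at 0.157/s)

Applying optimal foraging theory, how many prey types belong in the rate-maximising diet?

2

Profitabilities (E/h, J/s): H 0.615, C 0.534, F 0.171, D 0.136. Add prey in this order while the next type's profitability exceeds the intake rate on those already taken.
Rate on top 1: 0.3851. C: 0.534 > 0.3851 → include.
Rate on top 2: 0.5028. F: 0.171 < 0.5028 → exclude; stop.
Optimal diet: H, C — 2 of 4 types.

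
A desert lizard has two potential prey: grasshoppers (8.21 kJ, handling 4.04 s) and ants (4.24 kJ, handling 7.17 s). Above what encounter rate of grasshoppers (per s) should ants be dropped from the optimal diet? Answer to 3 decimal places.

0.102 per s

At the threshold, the rate on grasshoppers alone equals the profitability of ants: λ·8.21/(1 + λ·4.04) = 4.24/7.17 = 0.5914.
Rearranging, λ(8.21 − 0.5914×4.04) = 0.5914, so λ = 0.5914/5.821 = 0.1016 per s.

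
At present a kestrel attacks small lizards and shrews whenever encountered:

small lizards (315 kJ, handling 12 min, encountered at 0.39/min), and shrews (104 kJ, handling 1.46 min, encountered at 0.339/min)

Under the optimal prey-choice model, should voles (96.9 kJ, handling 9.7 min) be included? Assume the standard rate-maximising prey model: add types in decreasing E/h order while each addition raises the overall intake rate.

Intake rate on the current diet: R = (0.39×315 + 0.339×104) / (1 + 0.39×12 + 0.339×1.46) = 158.1/6.175 = 25.6 kJ/min.
voles: E/h = 96.9/9.7 = 9.99 kJ/min.
9.99 < 25.6, so adding voles would lower the average — exclude it.

No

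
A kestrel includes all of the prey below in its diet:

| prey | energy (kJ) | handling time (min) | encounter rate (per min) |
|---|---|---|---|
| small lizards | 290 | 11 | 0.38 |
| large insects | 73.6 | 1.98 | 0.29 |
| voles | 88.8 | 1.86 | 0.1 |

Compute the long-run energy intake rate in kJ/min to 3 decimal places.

R = Σλ_iE_i / (1 + Σλ_ih_i)
Numerator: 0.38×290 + 0.29×73.6 + 0.1×88.8 = 140.4
Denominator: 1 + 0.38×11 + 0.29×1.98 + 0.1×1.86 = 5.94
R = 140.4/5.94 = 23.64 kJ/min

23.640 kJ/min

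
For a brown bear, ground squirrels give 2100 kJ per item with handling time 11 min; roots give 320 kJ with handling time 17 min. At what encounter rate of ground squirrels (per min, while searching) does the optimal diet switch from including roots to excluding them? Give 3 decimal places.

At the threshold, the rate on ground squirrels alone equals the profitability of roots: λ·2100/(1 + λ·11) = 320/17 = 18.82.
Rearranging, λ(2100 − 18.82×11) = 18.82, so λ = 18.82/1893 = 0.009944 per min.

0.010 per min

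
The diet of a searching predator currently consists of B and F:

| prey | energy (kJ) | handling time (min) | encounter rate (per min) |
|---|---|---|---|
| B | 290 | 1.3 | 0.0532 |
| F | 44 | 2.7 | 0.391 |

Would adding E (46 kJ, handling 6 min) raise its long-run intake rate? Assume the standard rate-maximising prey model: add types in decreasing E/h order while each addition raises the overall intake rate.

Current rate: (0.0532×290 + 0.391×44)/(1 + 0.0532×1.3 + 0.391×2.7) = 15.36 kJ/min.
E: E/h = 46/6 = 7.667 kJ/min.
Since 7.667 < R, time spent handling E is better spent searching.

No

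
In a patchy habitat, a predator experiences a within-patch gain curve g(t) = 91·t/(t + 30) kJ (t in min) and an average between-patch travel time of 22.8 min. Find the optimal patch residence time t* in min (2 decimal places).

26.15 min

By the marginal value theorem, leave when the instantaneous gain rate g'(t) equals the habitat-wide average g(t)/(T + t).
g'(t) = 91·30/(t + 30)². Setting 91·30/(t+30)² = 91t/[(t+30)(22.8+t)] gives 30(22.8+t) = t(t+30), so t² = 30×22.8 = 684.
t* = √684 = 26.15 min.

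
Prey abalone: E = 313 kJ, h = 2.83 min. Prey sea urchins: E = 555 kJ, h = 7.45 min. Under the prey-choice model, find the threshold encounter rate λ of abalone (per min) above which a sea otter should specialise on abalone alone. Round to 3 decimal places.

The zero-one rule: include sea urchins iff E₂/h₂ > λE₁/(1+λh₁). Equality gives the switch point.
λE₁h₂ = E₂ + λE₂h₁ ⇒ λ = E₂/(E₁h₂ − E₂h₁) = 555/(2332 − 1571) = 0.7291 per min.

0.729 per min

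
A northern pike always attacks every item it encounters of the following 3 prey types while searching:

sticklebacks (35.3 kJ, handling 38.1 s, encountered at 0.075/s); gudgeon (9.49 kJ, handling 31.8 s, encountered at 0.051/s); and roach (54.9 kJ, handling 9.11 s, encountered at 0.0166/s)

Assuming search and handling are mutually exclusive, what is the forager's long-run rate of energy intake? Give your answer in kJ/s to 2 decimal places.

R = Σλ_iE_i / (1 + Σλ_ih_i)
Numerator: 0.075×35.3 + 0.051×9.49 + 0.0166×54.9 = 4.043
Denominator: 1 + 0.075×38.1 + 0.051×31.8 + 0.0166×9.11 = 5.631
R = 4.043/5.631 = 0.718 kJ/s

0.72 kJ/s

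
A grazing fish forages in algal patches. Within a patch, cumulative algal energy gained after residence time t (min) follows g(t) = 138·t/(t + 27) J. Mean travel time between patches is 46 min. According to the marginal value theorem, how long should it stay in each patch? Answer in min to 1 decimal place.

35.2 min

Optimal t* satisfies g'(t*) = g(t*)/(T + t*).
g'(t) = 138·27/(t + 27)². Setting 138·27/(t+27)² = 138t/[(t+27)(46+t)] gives 27(46+t) = t(t+27), so t² = 27×46 = 1242.
t* = √1242 = 35.24 min.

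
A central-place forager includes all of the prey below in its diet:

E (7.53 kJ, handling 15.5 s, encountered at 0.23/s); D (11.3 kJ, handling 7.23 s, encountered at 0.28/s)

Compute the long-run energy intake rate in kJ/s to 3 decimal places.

R = Σλ_iE_i / (1 + Σλ_ih_i)
Numerator: 0.23×7.53 + 0.28×11.3 = 4.896
Denominator: 1 + 0.23×15.5 + 0.28×7.23 = 6.589
R = 4.896/6.589 = 0.743 kJ/s

0.743 kJ/s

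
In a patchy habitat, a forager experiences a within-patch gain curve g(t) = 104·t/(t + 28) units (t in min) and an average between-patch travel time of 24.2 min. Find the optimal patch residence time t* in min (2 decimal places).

26.03 min

Optimal t* satisfies g'(t*) = g(t*)/(T + t*).
g'(t) = 104·28/(t + 28)². Setting 104·28/(t+28)² = 104t/[(t+28)(24.2+t)] gives 28(24.2+t) = t(t+28), so t² = 28×24.2 = 677.6.
t* = √677.6 = 26.03 min.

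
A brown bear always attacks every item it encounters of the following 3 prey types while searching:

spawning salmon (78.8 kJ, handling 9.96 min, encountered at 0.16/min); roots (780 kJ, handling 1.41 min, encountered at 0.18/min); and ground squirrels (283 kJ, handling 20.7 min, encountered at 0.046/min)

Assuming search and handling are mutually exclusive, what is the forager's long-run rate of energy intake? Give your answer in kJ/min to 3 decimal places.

43.696 kJ/min

R = (0.16×78.8 + 0.18×780 + 0.046×283) / (1 + 0.16×9.96 + 0.18×1.41 + 0.046×20.7) = 166/3.8 = 43.7 kJ/min.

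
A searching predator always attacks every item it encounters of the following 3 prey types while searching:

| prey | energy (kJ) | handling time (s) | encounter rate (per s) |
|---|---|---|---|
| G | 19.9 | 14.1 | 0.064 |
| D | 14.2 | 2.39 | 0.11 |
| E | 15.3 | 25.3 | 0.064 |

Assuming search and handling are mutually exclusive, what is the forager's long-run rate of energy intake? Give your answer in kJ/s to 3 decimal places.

R = Σλ_iE_i / (1 + Σλ_ih_i)
Numerator: 0.064×19.9 + 0.11×14.2 + 0.064×15.3 = 3.815
Denominator: 1 + 0.064×14.1 + 0.11×2.39 + 0.064×25.3 = 3.784
R = 3.815/3.784 = 1.008 kJ/s

1.008 kJ/s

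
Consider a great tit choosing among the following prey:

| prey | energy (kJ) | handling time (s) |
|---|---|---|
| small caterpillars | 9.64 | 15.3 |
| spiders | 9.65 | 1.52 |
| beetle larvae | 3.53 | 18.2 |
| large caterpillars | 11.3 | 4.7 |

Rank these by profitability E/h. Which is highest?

In descending order of E/h:
spiders: 9.65/1.52 = 6.35 kJ/s
large caterpillars: 11.3/4.7 = 2.4 kJ/s
small caterpillars: 9.64/15.3 = 0.63 kJ/s
beetle larvae: 3.53/18.2 = 0.194 kJ/s

spiders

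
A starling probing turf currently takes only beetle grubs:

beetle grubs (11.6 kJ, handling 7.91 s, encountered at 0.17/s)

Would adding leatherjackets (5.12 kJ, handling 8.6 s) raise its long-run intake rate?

Current rate: (0.17×11.6)/(1 + 0.17×7.91) = 0.841 kJ/s.
leatherjackets: E/h = 5.12/8.6 = 0.5953 kJ/s.
0.5953 < 0.841, so adding leatherjackets would lower the average — exclude it.

No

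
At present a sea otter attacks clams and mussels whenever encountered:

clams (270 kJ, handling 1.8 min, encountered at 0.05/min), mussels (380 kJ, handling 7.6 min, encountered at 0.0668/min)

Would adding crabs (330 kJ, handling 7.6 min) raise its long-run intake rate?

Yes

On clams and mussels alone, R = ΣλE/(1+Σλh) = 38.88/1.598 = 24.34 kJ/min.
crabs: E/h = 330/7.6 = 43.42 kJ/min.
43.42 > 24.34, so adding crabs raises the average — include it.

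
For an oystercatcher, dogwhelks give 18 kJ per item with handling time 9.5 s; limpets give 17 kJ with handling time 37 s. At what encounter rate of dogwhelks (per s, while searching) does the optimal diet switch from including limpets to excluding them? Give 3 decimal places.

0.034 per s

At the threshold, the rate on dogwhelks alone equals the profitability of limpets: λ·18/(1 + λ·9.5) = 17/37 = 0.4595.
Rearranging, λ(18 − 0.4595×9.5) = 0.4595, so λ = 0.4595/13.64 = 0.0337 per s.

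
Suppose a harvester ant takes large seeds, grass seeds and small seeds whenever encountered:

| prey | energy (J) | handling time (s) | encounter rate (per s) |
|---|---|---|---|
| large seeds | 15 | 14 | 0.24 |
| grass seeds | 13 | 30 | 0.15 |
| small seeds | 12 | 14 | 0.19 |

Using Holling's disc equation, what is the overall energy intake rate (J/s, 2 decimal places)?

R = (0.24×15 + 0.15×13 + 0.19×12) / (1 + 0.24×14 + 0.15×30 + 0.19×14) = 7.83/11.52 = 0.6797 J/s.

0.68 J/s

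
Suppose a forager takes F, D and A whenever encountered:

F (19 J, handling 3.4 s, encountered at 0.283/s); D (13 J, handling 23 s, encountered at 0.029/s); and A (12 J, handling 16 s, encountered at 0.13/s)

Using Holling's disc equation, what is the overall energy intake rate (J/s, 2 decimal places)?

1.55 J/s

Energy encountered per unit search time: 0.283×19 + 0.029×13 + 0.13×12 = 7.314 J/s.
Handling time per unit search time: 0.283×3.4 + 0.029×23 + 0.13×16 = 3.709.
Rate = 7.314/(1 + 3.709) = 1.553 J/s.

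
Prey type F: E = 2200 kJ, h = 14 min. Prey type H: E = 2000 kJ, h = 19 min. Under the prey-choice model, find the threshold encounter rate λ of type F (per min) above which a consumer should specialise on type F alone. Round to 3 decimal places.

At the threshold, the rate on type F alone equals the profitability of type H: λ·2200/(1 + λ·14) = 2000/19 = 105.3.
Rearranging, λ(2200 − 105.3×14) = 105.3, so λ = 105.3/726.3 = 0.1449 per min.

0.145 per min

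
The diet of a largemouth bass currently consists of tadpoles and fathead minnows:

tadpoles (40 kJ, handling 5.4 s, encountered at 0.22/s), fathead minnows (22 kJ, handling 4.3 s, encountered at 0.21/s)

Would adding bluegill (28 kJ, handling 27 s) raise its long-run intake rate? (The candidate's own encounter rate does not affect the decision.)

Current rate: (0.22×40 + 0.21×22)/(1 + 0.22×5.4 + 0.21×4.3) = 4.342 kJ/s.
Profitability of bluegill: 28/27 = 1.037 kJ/s.
1.037 < 4.342, so adding bluegill would lower the average — exclude it.

No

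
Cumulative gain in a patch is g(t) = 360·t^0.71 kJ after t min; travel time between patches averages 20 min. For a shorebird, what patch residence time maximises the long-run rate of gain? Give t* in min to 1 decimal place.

Optimal t* satisfies g'(t*) = g(t*)/(T + t*).
g'(t) = 0.71·360·t^-0.29. Setting 0.71·360·t^-0.29 = 360·t^0.71/(20+t) gives 0.71(20+t) = t, so 0.29·t = 0.71×20.
t* = 0.71×20/0.29 = 48.97 min.

49.0 min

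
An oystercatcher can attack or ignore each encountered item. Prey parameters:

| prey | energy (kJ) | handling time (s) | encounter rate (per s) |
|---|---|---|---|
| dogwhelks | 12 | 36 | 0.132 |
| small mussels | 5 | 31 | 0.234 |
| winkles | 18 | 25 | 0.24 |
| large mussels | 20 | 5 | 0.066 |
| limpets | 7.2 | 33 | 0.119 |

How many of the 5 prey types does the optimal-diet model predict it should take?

E/h in descending order: large mussels 4, winkles 0.72, dogwhelks 0.333, limpets 0.218, small mussels 0.161 kJ/s. The optimal diet is the largest prefix of this list for which every included type satisfies E_i/h_i > R on the types above it.
Rate on top 1: 0.9925. winkles: 0.72 < 0.9925 → exclude; stop.
Optimal diet: large mussels — 1 of 5 types.

1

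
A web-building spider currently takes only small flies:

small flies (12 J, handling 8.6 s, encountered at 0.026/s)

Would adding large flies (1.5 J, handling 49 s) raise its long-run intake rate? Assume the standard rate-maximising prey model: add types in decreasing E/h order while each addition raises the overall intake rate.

Current rate: (0.026×12)/(1 + 0.026×8.6) = 0.255 J/s.
Profitability of large flies: 1.5/49 = 0.03061 J/s.
Since 0.03061 < R, time spent handling large flies is better spent searching.

No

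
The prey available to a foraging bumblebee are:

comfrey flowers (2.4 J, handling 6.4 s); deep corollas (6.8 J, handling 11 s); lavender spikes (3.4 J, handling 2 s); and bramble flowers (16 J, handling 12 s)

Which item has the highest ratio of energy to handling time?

In descending order of E/h:
lavender spikes: 3.4/2 = 1.7 J/s
bramble flowers: 16/12 = 1.33 J/s
deep corollas: 6.8/11 = 0.618 J/s
comfrey flowers: 2.4/6.4 = 0.375 J/s

lavender spikes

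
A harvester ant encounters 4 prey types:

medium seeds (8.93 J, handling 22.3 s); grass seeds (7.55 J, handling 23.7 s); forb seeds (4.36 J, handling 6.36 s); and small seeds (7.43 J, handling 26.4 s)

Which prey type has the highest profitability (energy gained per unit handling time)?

forb seeds

In descending order of E/h:
forb seeds: 4.36/6.36 = 0.686 J/s
medium seeds: 8.93/22.3 = 0.4 J/s
grass seeds: 7.55/23.7 = 0.319 J/s
small seeds: 7.43/26.4 = 0.281 J/s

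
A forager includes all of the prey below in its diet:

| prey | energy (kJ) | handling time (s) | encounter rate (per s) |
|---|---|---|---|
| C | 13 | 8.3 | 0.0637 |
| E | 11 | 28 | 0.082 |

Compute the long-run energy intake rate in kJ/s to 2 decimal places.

0.45 kJ/s

Energy encountered per unit search time: 0.0637×13 + 0.082×11 = 1.73 kJ/s.
Handling time per unit search time: 0.0637×8.3 + 0.082×28 = 2.825.
Rate = 1.73/(1 + 2.825) = 0.4523 kJ/s.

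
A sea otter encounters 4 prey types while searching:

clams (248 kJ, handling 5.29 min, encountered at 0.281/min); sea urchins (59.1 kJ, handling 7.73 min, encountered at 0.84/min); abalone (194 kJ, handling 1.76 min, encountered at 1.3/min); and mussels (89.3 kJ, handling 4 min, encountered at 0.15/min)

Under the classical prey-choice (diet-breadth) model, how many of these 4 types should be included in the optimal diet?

1

Rank by E/h (kJ/min): abalone 110, clams 46.9, mussels 22.3, sea urchins 7.65. Include each in turn until the next type's E/h falls below the running intake rate.
Rate on top 1: 76.7. clams: 46.9 < 76.7 → exclude; stop.
Optimal diet: abalone — 1 of 4 types.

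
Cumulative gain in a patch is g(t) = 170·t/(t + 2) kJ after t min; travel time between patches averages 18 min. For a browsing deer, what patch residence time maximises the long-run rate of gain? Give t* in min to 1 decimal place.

6.0 min

Optimal t* satisfies g'(t*) = g(t*)/(T + t*).
g'(t) = 170·2/(t + 2)². Setting 170·2/(t+2)² = 170t/[(t+2)(18+t)] gives 2(18+t) = t(t+2), so t² = 2×18 = 36.
t* = √36 = 6 min.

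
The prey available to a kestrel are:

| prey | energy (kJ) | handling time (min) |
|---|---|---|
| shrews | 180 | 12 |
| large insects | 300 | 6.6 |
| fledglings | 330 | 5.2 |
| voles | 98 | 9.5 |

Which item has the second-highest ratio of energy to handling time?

In descending order of E/h:
fledglings: 330/5.2 = 63.5 kJ/min
large insects: 300/6.6 = 45.5 kJ/min
shrews: 180/12 = 15 kJ/min
voles: 98/9.5 = 10.3 kJ/min

large insects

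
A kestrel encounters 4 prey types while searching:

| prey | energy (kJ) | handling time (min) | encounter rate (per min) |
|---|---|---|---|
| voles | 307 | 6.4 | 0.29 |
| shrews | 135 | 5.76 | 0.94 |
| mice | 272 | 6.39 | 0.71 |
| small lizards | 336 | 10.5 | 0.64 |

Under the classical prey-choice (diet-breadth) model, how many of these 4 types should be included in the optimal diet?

E/h in descending order: voles 48, mice 42.6, small lizards 32, shrews 23.4 kJ/min. The optimal diet is the largest prefix of this list for which every included type satisfies E_i/h_i > R on the types above it.
Rate on top 1: 31.17. mice: 42.6 > 31.17 → include.
Rate on top 2: 38.16. small lizards: 32 < 38.16 → exclude; stop.
Optimal diet: voles, mice — 2 of 4 types.

2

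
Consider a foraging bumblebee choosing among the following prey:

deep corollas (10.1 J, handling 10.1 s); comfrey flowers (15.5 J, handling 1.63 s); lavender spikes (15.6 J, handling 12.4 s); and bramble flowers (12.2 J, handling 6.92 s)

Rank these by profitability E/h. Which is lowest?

In descending order of E/h:
comfrey flowers: 15.5/1.63 = 9.51 J/s
bramble flowers: 12.2/6.92 = 1.76 J/s
lavender spikes: 15.6/12.4 = 1.26 J/s
deep corollas: 10.1/10.1 = 1 J/s

deep corollas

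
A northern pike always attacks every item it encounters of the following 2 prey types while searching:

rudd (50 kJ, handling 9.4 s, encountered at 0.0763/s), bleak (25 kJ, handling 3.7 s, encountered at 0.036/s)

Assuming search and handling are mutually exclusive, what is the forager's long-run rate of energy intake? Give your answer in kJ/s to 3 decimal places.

R = Σλ_iE_i / (1 + Σλ_ih_i)
Numerator: 0.0763×50 + 0.036×25 = 4.715
Denominator: 1 + 0.0763×9.4 + 0.036×3.7 = 1.85
R = 4.715/1.85 = 2.548 kJ/s

2.548 kJ/s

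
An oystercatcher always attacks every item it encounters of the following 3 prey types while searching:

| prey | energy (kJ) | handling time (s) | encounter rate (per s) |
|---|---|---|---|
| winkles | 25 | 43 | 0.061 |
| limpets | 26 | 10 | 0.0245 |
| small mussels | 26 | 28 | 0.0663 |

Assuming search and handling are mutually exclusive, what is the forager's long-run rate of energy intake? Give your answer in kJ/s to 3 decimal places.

R = Σλ_iE_i / (1 + Σλ_ih_i)
Numerator: 0.061×25 + 0.0245×26 + 0.0663×26 = 3.886
Denominator: 1 + 0.061×43 + 0.0245×10 + 0.0663×28 = 5.724
R = 3.886/5.724 = 0.6788 kJ/s

0.679 kJ/s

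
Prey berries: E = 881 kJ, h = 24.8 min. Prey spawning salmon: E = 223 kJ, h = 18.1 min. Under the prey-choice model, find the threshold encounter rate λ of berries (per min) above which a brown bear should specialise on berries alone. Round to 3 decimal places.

The zero-one rule: include spawning salmon iff E₂/h₂ > λE₁/(1+λh₁). Equality gives the switch point.
λE₁h₂ = E₂ + λE₂h₁ ⇒ λ = E₂/(E₁h₂ − E₂h₁) = 223/(1.595e+04 − 5530) = 0.02141 per min.

0.021 per min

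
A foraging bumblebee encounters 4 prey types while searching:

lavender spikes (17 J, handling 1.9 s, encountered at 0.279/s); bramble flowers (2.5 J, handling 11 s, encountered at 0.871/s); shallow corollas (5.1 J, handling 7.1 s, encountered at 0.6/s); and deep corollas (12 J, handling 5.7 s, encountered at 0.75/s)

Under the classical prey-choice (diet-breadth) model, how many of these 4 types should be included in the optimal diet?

1

Profitabilities (E/h, J/s): lavender spikes 8.95, deep corollas 2.11, shallow corollas 0.718, bramble flowers 0.227. Add prey in this order while the next type's profitability exceeds the intake rate on those already taken.
Rate on top 1: 3.1. deep corollas: 2.11 < 3.1 → exclude; stop.
Optimal diet: lavender spikes — 1 of 4 types.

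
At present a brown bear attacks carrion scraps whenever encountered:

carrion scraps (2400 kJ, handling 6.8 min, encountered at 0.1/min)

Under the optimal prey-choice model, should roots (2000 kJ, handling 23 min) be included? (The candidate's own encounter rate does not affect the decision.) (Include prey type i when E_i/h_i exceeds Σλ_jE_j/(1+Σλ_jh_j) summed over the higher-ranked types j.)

No

Current rate: (0.1×2400)/(1 + 0.1×6.8) = 142.9 kJ/min.
roots: E/h = 2000/23 = 86.96 kJ/min.
86.96 < 142.9, so adding roots would lower the average — exclude it.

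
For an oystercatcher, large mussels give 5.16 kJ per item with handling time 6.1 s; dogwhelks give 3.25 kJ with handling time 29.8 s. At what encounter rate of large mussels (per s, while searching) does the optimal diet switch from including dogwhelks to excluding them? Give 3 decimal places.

0.024 per s

At the threshold, the rate on large mussels alone equals the profitability of dogwhelks: λ·5.16/(1 + λ·6.1) = 3.25/29.8 = 0.1091.
Rearranging, λ(5.16 − 0.1091×6.1) = 0.1091, so λ = 0.1091/4.495 = 0.02426 per s.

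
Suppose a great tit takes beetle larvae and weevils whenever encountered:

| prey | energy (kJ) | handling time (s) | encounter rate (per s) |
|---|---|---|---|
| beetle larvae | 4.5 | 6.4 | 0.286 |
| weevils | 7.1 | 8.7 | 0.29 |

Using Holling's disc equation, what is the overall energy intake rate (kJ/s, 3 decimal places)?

R = Σλ_iE_i / (1 + Σλ_ih_i)
Numerator: 0.286×4.5 + 0.29×7.1 = 3.346
Denominator: 1 + 0.286×6.4 + 0.29×8.7 = 5.353
R = 3.346/5.353 = 0.625 kJ/s

0.625 kJ/s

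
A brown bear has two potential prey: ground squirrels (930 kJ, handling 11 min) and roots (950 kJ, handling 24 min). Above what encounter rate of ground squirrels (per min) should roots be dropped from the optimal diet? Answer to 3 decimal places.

Drop roots once their profitability E₂/h₂ falls below the rate achievable on ground squirrels alone: E₂/h₂ = λE₁/(1 + λh₁).
Solve for λ: λE₁h₂ = E₂(1 + λh₁) → λ(E₁h₂ − E₂h₁) = E₂ → λ = E₂/(E₁h₂ − E₂h₁).
λ = 950/(930×24 − 950×11) = 950/1.187e+04 = 0.08003 per min.

0.080 per min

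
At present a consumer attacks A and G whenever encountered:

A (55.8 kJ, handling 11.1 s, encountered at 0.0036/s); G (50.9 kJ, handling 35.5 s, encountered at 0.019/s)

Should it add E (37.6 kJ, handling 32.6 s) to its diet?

Yes

Intake rate on the current diet: R = (0.0036×55.8 + 0.019×50.9) / (1 + 0.0036×11.1 + 0.019×35.5) = 1.168/1.714 = 0.6813 kJ/s.
Profitability of E: 37.6/32.6 = 1.153 kJ/s.
Since 1.153 > R, including E increases the long-run rate.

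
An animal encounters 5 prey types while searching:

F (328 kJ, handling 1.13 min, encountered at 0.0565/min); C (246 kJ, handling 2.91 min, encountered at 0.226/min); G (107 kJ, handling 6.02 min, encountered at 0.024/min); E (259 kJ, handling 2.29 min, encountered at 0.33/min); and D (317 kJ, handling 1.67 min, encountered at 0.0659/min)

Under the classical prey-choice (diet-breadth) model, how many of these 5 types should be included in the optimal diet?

4

E/h in descending order: F 290, D 190, E 113, C 84.5, G 17.8 kJ/min. The optimal diet is the largest prefix of this list for which every included type satisfies E_i/h_i > R on the types above it.
Rate on top 1: 17.42. D: 190 > 17.42 → include.
Rate on top 2: 33.58. E: 113 > 33.58 → include.
Rate on top 3: 64.72. C: 84.5 > 64.72 → include.
Rate on top 4: 69.76. G: 17.8 < 69.76 → exclude; stop.
Optimal diet: F, D, E, C — 4 of 5 types.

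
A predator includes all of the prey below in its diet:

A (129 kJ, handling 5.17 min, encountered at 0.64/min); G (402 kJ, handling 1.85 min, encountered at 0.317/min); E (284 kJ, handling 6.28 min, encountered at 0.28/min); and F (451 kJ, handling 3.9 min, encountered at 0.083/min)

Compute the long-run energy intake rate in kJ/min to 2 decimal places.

R = (0.64×129 + 0.317×402 + 0.28×284 + 0.083×451) / (1 + 0.64×5.17 + 0.317×1.85 + 0.28×6.28 + 0.083×3.9) = 326.9/6.977 = 46.86 kJ/min.

46.86 kJ/min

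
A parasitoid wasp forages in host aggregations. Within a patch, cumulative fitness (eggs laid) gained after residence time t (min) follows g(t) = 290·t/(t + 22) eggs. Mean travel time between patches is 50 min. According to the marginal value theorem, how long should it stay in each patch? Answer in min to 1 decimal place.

By the marginal value theorem, leave when the instantaneous gain rate g'(t) equals the habitat-wide average g(t)/(T + t).
g'(t) = 290·22/(t + 22)². Setting 290·22/(t+22)² = 290t/[(t+22)(50+t)] gives 22(50+t) = t(t+22), so t² = 22×50 = 1100.
t* = √1100 = 33.17 min.

33.2 min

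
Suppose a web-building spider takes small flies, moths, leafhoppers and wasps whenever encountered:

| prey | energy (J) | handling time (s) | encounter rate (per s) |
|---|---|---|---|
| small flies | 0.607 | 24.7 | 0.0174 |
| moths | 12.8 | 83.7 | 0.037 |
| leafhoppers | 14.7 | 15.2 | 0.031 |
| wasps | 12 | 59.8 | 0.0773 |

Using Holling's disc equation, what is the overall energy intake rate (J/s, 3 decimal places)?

0.194 J/s

R = Σλ_iE_i / (1 + Σλ_ih_i)
Numerator: 0.0174×0.607 + 0.037×12.8 + 0.031×14.7 + 0.0773×12 = 1.867
Denominator: 1 + 0.0174×24.7 + 0.037×83.7 + 0.031×15.2 + 0.0773×59.8 = 9.62
R = 1.867/9.62 = 0.1941 J/s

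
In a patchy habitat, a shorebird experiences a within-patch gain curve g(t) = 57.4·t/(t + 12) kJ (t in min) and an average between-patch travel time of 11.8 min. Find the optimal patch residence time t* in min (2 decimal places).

Maximise g(t)/(T+t): set derivative to zero → g'(t)(T+t) = g(t).
g'(t) = 57.4·12/(t + 12)². Setting 57.4·12/(t+12)² = 57.4t/[(t+12)(11.8+t)] gives 12(11.8+t) = t(t+12), so t² = 12×11.8 = 141.6.
t* = √141.6 = 11.9 min.

11.90 min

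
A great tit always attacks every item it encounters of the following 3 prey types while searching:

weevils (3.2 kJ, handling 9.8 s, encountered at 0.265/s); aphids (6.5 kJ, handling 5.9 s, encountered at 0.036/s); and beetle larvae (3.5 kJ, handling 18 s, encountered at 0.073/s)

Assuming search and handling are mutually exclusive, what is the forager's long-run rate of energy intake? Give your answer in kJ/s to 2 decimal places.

0.26 kJ/s

R = (0.265×3.2 + 0.036×6.5 + 0.073×3.5) / (1 + 0.265×9.8 + 0.036×5.9 + 0.073×18) = 1.338/5.123 = 0.2611 kJ/s.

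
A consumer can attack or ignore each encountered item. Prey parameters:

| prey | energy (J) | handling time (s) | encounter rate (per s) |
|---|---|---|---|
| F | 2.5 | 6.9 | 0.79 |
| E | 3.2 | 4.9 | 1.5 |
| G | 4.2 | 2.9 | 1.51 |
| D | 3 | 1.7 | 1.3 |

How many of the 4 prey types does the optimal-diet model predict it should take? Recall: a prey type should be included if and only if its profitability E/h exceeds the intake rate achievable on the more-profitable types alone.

Rank by E/h (J/s): D 1.76, G 1.45, E 0.653, F 0.362. Include each in turn until the next type's E/h falls below the running intake rate.
Rate on top 1: 1.215. G: 1.45 > 1.215 → include.
Rate on top 2: 1.35. E: 0.653 < 1.35 → exclude; stop.
Optimal diet: D, G — 2 of 4 types.

2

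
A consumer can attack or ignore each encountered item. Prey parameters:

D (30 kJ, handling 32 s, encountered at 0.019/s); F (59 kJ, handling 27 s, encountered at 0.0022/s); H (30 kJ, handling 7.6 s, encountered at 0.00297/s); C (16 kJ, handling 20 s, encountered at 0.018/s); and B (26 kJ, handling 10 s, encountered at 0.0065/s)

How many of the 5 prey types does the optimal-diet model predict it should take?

5

Rank by E/h (kJ/s): H 3.95, B 2.6, F 2.19, D 0.938, C 0.8. Include each in turn until the next type's E/h falls below the running intake rate.
Rate on top 1: 0.08713. B: 2.6 > 0.08713 → include.
Rate on top 2: 0.2373. F: 2.19 > 0.2373 → include.
Rate on top 3: 0.3382. D: 0.938 > 0.3382 → include.
Rate on top 4: 0.5458. C: 0.8 > 0.5458 → include.
Optimal diet: H, B, F, D, C — 5 of 5 types.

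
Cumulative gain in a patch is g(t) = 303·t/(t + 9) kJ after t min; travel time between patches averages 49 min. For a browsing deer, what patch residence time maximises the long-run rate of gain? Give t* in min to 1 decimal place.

Maximise g(t)/(T+t): set derivative to zero → g'(t)(T+t) = g(t).
g'(t) = 303·9/(t + 9)². Setting 303·9/(t+9)² = 303t/[(t+9)(49+t)] gives 9(49+t) = t(t+9), so t² = 9×49 = 441.
t* = √441 = 21 min.

21.0 min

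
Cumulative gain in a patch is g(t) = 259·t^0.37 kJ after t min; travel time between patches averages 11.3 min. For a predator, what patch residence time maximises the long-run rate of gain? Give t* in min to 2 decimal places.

By the marginal value theorem, leave when the instantaneous gain rate g'(t) equals the habitat-wide average g(t)/(T + t).
g'(t) = 0.37·259·t^-0.63. Setting 0.37·259·t^-0.63 = 259·t^0.37/(11.3+t) gives 0.37(11.3+t) = t, so 0.63·t = 0.37×11.3.
t* = 0.37×11.3/0.63 = 6.637 min.

6.64 min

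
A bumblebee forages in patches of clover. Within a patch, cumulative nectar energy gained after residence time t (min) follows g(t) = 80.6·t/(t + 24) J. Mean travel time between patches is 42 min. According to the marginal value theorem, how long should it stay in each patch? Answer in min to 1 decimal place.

31.7 min

Maximise g(t)/(T+t): set derivative to zero → g'(t)(T+t) = g(t).
g'(t) = 80.6·24/(t + 24)². Setting 80.6·24/(t+24)² = 80.6t/[(t+24)(42+t)] gives 24(42+t) = t(t+24), so t² = 24×42 = 1008.
t* = √1008 = 31.75 min.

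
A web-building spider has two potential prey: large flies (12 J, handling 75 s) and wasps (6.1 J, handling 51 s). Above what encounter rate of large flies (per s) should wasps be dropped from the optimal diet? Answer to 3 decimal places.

0.039 per s

Drop wasps once their profitability E₂/h₂ falls below the rate achievable on large flies alone: E₂/h₂ = λE₁/(1 + λh₁).
Solve for λ: λE₁h₂ = E₂(1 + λh₁) → λ(E₁h₂ − E₂h₁) = E₂ → λ = E₂/(E₁h₂ − E₂h₁).
λ = 6.1/(12×51 − 6.1×75) = 6.1/154.5 = 0.03948 per s.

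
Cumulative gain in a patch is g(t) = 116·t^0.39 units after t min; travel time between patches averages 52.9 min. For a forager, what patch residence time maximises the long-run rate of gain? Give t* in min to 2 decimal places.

Maximise g(t)/(T+t): set derivative to zero → g'(t)(T+t) = g(t).
g'(t) = 0.39·116·t^-0.61. Setting 0.39·116·t^-0.61 = 116·t^0.39/(52.9+t) gives 0.39(52.9+t) = t, so 0.61·t = 0.39×52.9.
t* = 0.39×52.9/0.61 = 33.82 min.

33.82 min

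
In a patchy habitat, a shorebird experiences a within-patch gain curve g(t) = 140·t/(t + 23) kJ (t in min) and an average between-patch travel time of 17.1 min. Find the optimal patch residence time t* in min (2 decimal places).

Optimal t* satisfies g'(t*) = g(t*)/(T + t*).
g'(t) = 140·23/(t + 23)². Setting 140·23/(t+23)² = 140t/[(t+23)(17.1+t)] gives 23(17.1+t) = t(t+23), so t² = 23×17.1 = 393.3.
t* = √393.3 = 19.83 min.

19.83 min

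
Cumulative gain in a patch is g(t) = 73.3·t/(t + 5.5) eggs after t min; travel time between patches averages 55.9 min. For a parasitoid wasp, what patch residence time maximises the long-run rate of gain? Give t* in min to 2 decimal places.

17.53 min

Maximise g(t)/(T+t): set derivative to zero → g'(t)(T+t) = g(t).
g'(t) = 73.3·5.5/(t + 5.5)². Setting 73.3·5.5/(t+5.5)² = 73.3t/[(t+5.5)(55.9+t)] gives 5.5(55.9+t) = t(t+5.5), so t² = 5.5×55.9 = 307.4.
t* = √307.4 = 17.53 min.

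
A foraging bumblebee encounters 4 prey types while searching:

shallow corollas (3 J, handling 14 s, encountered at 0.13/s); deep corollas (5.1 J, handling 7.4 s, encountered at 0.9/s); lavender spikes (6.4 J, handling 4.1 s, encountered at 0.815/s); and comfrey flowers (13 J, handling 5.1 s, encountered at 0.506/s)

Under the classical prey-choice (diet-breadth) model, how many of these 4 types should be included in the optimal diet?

E/h in descending order: comfrey flowers 2.55, lavender spikes 1.56, deep corollas 0.689, shallow corollas 0.214 J/s. The optimal diet is the largest prefix of this list for which every included type satisfies E_i/h_i > R on the types above it.
Rate on top 1: 1.837. lavender spikes: 1.56 < 1.837 → exclude; stop.
Optimal diet: comfrey flowers — 1 of 4 types.

1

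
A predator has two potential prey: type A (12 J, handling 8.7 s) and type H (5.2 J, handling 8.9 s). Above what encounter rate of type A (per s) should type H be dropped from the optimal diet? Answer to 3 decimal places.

At the threshold, the rate on type A alone equals the profitability of type H: λ·12/(1 + λ·8.7) = 5.2/8.9 = 0.5843.
Rearranging, λ(12 − 0.5843×8.7) = 0.5843, so λ = 0.5843/6.917 = 0.08447 per s.

0.084 per s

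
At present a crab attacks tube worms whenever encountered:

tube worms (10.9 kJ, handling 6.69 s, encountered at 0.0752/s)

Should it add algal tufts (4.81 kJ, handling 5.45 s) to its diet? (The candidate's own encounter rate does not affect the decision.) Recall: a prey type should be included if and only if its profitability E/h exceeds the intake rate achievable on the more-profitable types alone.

Yes

Intake rate on the current diet: R = (0.0752×10.9) / (1 + 0.0752×6.69) = 0.8197/1.503 = 0.5453 kJ/s.
algal tufts: E/h = 4.81/5.45 = 0.8826 kJ/s.
0.8826 > 0.5453, so adding algal tufts raises the average — include it.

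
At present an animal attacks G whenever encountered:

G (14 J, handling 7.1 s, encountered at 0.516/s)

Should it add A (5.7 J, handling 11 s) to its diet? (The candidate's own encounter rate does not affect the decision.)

No

Intake rate on the current diet: R = (0.516×14) / (1 + 0.516×7.1) = 7.224/4.664 = 1.549 J/s.
A: E/h = 5.7/11 = 0.5182 J/s.
Since 0.5182 < R, time spent handling A is better spent searching.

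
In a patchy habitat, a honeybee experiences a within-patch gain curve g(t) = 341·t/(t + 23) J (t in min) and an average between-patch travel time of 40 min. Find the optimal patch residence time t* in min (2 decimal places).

Optimal t* satisfies g'(t*) = g(t*)/(T + t*).
g'(t) = 341·23/(t + 23)². Setting 341·23/(t+23)² = 341t/[(t+23)(40+t)] gives 23(40+t) = t(t+23), so t² = 23×40 = 920.
t* = √920 = 30.33 min.

30.33 min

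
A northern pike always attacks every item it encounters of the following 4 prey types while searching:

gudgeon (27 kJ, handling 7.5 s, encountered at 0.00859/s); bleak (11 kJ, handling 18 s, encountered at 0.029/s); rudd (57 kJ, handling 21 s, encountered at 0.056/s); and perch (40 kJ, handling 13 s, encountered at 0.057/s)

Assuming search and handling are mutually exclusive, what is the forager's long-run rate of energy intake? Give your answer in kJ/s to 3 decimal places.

1.719 kJ/s

R = (0.00859×27 + 0.029×11 + 0.056×57 + 0.057×40) / (1 + 0.00859×7.5 + 0.029×18 + 0.056×21 + 0.057×13) = 6.023/3.503 = 1.719 kJ/s.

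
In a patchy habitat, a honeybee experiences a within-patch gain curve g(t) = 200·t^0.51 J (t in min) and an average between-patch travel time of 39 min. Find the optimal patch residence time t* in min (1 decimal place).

Optimal t* satisfies g'(t*) = g(t*)/(T + t*).
g'(t) = 0.51·200·t^-0.49. Setting 0.51·200·t^-0.49 = 200·t^0.51/(39+t) gives 0.51(39+t) = t, so 0.49·t = 0.51×39.
t* = 0.51×39/0.49 = 40.59 min.

40.6 min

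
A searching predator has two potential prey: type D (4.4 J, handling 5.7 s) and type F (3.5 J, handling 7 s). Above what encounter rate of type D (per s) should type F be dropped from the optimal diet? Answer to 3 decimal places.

0.323 per s

The zero-one rule: include type F iff E₂/h₂ > λE₁/(1+λh₁). Equality gives the switch point.
λE₁h₂ = E₂ + λE₂h₁ ⇒ λ = E₂/(E₁h₂ − E₂h₁) = 3.5/(30.8 − 19.95) = 0.3226 per s.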